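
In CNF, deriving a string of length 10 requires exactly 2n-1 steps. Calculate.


Chomsky Normal Form derivation:
String length n = 10
Each step either:
  - Splits a nonterminal into two (n-1 such steps)
  - Converts a nonterminal to terminal (n such steps)
Total = (n-1) + n = 2n - 1
= 2(10) - 1
= 20 - 1
= 19

19


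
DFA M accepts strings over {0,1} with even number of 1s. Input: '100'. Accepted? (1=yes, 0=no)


DFA has 2 states: q_even (start, accept=yes) and q_odd
Processing string '100' character by character:
  Position 0: read '1', 1-count=1 -> q_odd
  Position 1: read '0', 1-count=1 -> q_odd (no change)
  Position 2: read '0', 1-count=1 -> q_odd (no change)
Final state: q_odd, total 1s = 1 (odd); the DFA requires an even count -> reject

0


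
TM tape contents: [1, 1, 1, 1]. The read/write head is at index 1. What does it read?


Tape: [1, 1, 1, 1]
Positions: 0 1 2 3
Values:    1 1 1 1
Head at position 1
tape[1] = 1

1


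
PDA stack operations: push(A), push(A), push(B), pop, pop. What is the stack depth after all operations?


Tracing stack operations:
  push(A) -> stack = [A], depth=1
  push(A) -> stack = [A,A], depth=2
  push(B) -> stack = [A,A,B], depth=3
  pop -> removed B, stack = [A,A], depth=2
  pop -> removed A, stack = [A], depth=1
Final depth = 1

1


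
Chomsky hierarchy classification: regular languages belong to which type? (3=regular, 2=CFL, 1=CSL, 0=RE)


Chomsky hierarchy levels:
  Type 3: Regular (DFA/NFA/regex)
  Type 2: Context-free (PDA)
  Type 1: Context-sensitive
  Type 0: Recursively enumerable (TM)
'regular' corresponds to Type 3

3


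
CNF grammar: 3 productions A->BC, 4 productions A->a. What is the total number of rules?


CNF allows two rule forms:
  A -> BC (binary): 3 rules
  A -> a (terminal): 4 rules
Total = 3 + 4 = 7

7


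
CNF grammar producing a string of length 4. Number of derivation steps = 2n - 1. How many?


Chomsky Normal Form derivation:
String length n = 4
Each step either:
  - Splits a nonterminal into two (n-1 such steps)
  - Converts a nonterminal to terminal (n such steps)
Total = (n-1) + n = 2n - 1
= 2(4) - 1
= 8 - 1
= 7

7


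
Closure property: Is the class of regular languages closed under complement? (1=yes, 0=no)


Regular languages are closed under all standard operations:
- Union: Yes (product construction)
- Intersection: Yes (product construction)
- Complement: Yes (swap accept/reject)
- Concatenation: Yes (NFA construction)
Operation: complement -> Closed

1


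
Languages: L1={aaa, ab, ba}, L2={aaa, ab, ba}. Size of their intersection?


L1 = {aaa, ab, ba}
L2 = {aaa, ab, ba}
Checking each string in L1 against L2:
  'aaa': in L2? Yes
  'ab': in L2? Yes
  'ba': in L2? Yes
Intersection = {aaa, ab, ba}
|L1 ∩ L2| = 3

3


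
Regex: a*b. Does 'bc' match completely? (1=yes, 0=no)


Pattern: a*b
String: 'bc'
Pattern requires: zero or more 'a's followed by exactly one 'b'
Found 0 leading 'a's
Remaining: 'bc'
Remaining is not 'b' -> no match
Result: 0

0


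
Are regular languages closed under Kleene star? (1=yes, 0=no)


Regular languages are closed under:
- Union (DFA product construction)
- Intersection (DFA product construction)
- Complement (swap accept/reject states)
- Concatenation (NFA construction)
- Kleene star (NFA construction)
Kleene star is in this list
Therefore: closed

1


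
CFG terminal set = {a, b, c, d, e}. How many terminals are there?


Terminal symbols: a, b, c, d, e
Counting each: a (#1), b (#2), c (#3), d (#4), e (#5)
Total = 5

5


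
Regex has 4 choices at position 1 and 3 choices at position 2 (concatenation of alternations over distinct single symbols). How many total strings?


First group: 4 alternatives
Second group: 3 alternatives
Concatenation: each choice from group 1 pairs with each from group 2
Total = 4 x 3 = 12

12


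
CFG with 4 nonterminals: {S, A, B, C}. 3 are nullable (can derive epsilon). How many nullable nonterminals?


Nonterminals: {S, A, B, C}
A nonterminal is nullable if it can derive epsilon
Counting nullable nonterminals: 3
Total nullable = 3

3


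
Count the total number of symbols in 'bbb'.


String: 'bbb'
Counting characters:
  'b' appears 3 time(s)
Total length = 0 + 3 = 3

3


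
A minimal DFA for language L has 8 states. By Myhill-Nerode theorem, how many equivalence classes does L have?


Myhill-Nerode theorem:
Number of equivalence classes = number of states in minimal DFA
Minimal DFA states = 8
Therefore equivalence classes = 8

8


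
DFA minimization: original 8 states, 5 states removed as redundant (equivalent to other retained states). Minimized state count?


Original DFA: 8 states
Redundant states removed: 5
Minimized states = original - removed
= 8 - 5
= 3

3


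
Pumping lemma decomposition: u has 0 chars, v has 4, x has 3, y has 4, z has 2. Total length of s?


|s| = |u| + |v| + |x| + |y| + |z|
= 0 + 4 + 3 + 4 + 2
= 4 + 3 + 6
= 7 + 6
= 13

13


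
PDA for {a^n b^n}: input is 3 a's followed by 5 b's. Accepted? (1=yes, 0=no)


Language requires equal numbers of a's and b's
PDA pushes for each 'a', pops for each 'b'
Number of a's = 3
Number of b's = 5
3 != 5 -> Reject

0


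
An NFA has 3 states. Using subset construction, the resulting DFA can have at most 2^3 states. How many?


NFA has 3 states
Subset construction: each DFA state = subset of NFA states
Maximum subsets = 2^3
2^3 = 8

8


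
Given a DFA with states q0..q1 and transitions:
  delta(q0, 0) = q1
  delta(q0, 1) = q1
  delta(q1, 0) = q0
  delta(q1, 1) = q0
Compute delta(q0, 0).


Looking up transition function:
delta(q0, 0) in the table
Row: q0, Column: 0
Result: q1

q1


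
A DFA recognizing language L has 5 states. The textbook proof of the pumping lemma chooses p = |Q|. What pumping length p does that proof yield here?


Pumping lemma for regular languages (standard proof):
Take p = |Q|, the number of DFA states.
Any string of length >= |Q| passes through |Q|+1 states while reading its first |Q| symbols,
so by pigeonhole some state repeats, giving the loop that can be pumped.
Here |Q| = 5
Therefore the proof uses p = 5

5


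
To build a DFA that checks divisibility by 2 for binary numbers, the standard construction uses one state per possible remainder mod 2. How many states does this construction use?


Divisibility by 2 is tracked via the remainder mod 2: 0, 1, ..., 1
The construction assigns one state to each remainder
Number of remainders = 2

2


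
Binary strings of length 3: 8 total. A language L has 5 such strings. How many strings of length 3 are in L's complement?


Alphabet: {0,1}
String length: 3
Total strings of length 3 = 2^3 = 8
Strings in L = 5
Complement = total - |L|
= 8 - 5
= 3

3


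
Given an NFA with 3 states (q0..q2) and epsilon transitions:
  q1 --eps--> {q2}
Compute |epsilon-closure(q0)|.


Starting from q0
Initialize closure = {q0}
q0 has no outgoing epsilon transitions -> nothing to add
Final closure: {q0}
Size = 1

1


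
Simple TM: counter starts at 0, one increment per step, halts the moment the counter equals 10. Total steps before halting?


Counter starts at 0. Counting sequence:
  Step 1: counter = 1
  Step 2: counter = 2
  Step 3: counter = 3
  Step 4: counter = 4
  Step 5: counter = 5
  Step 6: counter = 6
  ...
  Step 10: counter = 10
Counter reached 10 -> halt
Total steps = 10

10


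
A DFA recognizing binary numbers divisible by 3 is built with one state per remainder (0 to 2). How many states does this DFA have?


Divisibility by 3 is tracked via the remainder mod 3: 0, 1, ..., 2
The construction assigns one state to each remainder
Number of remainders = 3

3


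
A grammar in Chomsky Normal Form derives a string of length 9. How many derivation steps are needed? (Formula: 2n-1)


Chomsky Normal Form derivation:
String length n = 9
Each step either:
  - Splits a nonterminal into two (n-1 such steps)
  - Converts a nonterminal to terminal (n such steps)
Total = (n-1) + n = 2n - 1
= 2(9) - 1
= 18 - 1
= 17

17


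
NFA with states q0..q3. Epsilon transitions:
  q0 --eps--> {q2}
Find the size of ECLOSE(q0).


Starting from q0
Initialize closure = {q0}
Follow epsilon from q0 -> add q2
Final closure: {q0, q2}
Size = 2

2


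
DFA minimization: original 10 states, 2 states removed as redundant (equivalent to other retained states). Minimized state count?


Original DFA: 10 states
Redundant states removed: 2
Minimized states = original - removed
= 10 - 2
= 8

8


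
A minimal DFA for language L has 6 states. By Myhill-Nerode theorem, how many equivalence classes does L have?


Myhill-Nerode theorem:
Number of equivalence classes = number of states in minimal DFA
Minimal DFA states = 6
Therefore equivalence classes = 6

6


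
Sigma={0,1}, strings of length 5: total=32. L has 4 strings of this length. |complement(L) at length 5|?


Alphabet: {0,1}
String length: 5
Total strings of length 5 = 2^5 = 32
Strings in L = 4
Complement = total - |L|
= 32 - 4
= 28

28


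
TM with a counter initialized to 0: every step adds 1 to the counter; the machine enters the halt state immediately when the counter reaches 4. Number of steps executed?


Counter starts at 0. Counting sequence:
  Step 1: counter = 1
  Step 2: counter = 2
  Step 3: counter = 3
  Step 4: counter = 4
Counter reached 4 -> halt
Total steps = 4

4


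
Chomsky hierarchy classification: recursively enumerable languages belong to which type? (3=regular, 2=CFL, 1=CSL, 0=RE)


Chomsky hierarchy levels:
  Type 3: Regular (DFA/NFA/regex)
  Type 2: Context-free (PDA)
  Type 1: Context-sensitive
  Type 0: Recursively enumerable (TM)
'recursively enumerable' corresponds to Type 0

0


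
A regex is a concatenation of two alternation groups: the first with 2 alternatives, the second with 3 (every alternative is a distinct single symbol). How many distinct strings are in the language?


First group: 2 alternatives
Second group: 3 alternatives
Concatenation: each choice from group 1 pairs with each from group 2
Total = 2 x 3 = 6

6


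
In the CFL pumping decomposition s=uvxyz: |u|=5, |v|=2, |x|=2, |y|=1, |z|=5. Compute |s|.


|s| = |u| + |v| + |x| + |y| + |z|
= 5 + 2 + 2 + 1 + 5
= 7 + 2 + 6
= 9 + 6
= 15

15


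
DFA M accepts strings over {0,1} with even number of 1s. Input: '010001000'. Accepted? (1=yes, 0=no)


DFA has 2 states: q_even (start, accept=yes) and q_odd
Processing string '010001000' character by character:
  Position 0: read '0', 1-count=0 -> q_even (no change)
  Position 1: read '1', 1-count=1 -> q_odd
  Position 2: read '0', 1-count=1 -> q_odd (no change)
  Position 3: read '0', 1-count=1 -> q_odd (no change)
  Position 4: read '0', 1-count=1 -> q_odd (no change)
  Position 5: read '1', 1-count=2 -> q_even
  Position 6: read '0', 1-count=2 -> q_even (no change)
  Position 7: read '0', 1-count=2 -> q_even (no change)
  Position 8: read '0', 1-count=2 -> q_even (no change)
Final state: q_even, total 1s = 2 (even); the DFA requires an even count -> accept

1


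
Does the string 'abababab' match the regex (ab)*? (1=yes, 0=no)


Pattern: (ab)*
String: 'abababab'
Pattern requires: zero or more repetitions of 'ab'
Pairs: ['ab', 'ab', 'ab', 'ab']
All pairs are 'ab'? Yes
Result: 1

1


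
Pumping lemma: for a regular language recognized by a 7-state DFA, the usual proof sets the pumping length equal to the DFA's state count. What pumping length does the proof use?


Pumping lemma for regular languages (standard proof):
Take p = |Q|, the number of DFA states.
Any string of length >= |Q| passes through |Q|+1 states while reading its first |Q| symbols,
so by pigeonhole some state repeats, giving the loop that can be pumped.
Here |Q| = 7
Therefore the proof uses p = 7

7


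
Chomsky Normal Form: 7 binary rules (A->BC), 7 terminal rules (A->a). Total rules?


CNF allows two rule forms:
  A -> BC (binary): 7 rules
  A -> a (terminal): 7 rules
Total = 7 + 7 = 14

14


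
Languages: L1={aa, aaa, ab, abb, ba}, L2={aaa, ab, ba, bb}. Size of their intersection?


L1 = {aa, aaa, ab, abb, ba}
L2 = {aaa, ab, ba, bb}
Checking each string in L1 against L2:
  'aa': in L2? No
  'aaa': in L2? Yes
  'ab': in L2? Yes
  'abb': in L2? No
  'ba': in L2? Yes
Intersection = {aaa, ab, ba}
|L1 ∩ L2| = 3

3


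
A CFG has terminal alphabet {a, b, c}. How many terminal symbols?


Terminal symbols: a, b, c
Counting each: a (#1), b (#2), c (#3)
Total = 3

3


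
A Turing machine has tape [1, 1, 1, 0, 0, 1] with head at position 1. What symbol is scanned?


Tape: [1, 1, 1, 0, 0, 1]
Positions: 0 1 2 3 4 5
Values:    1 1 1 0 0 1
Head at position 1
tape[1] = 1

1


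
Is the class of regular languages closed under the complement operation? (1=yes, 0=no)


Regular languages are closed under:
- Union (DFA product construction)
- Intersection (DFA product construction)
- Complement (swap accept/reject states)
- Concatenation (NFA construction)
- Kleene star (NFA construction)
complement is in this list
Therefore: closed

1


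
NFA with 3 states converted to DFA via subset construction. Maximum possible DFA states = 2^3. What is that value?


NFA has 3 states
Subset construction: each DFA state = subset of NFA states
Maximum subsets = 2^3
2^3 = 8

8


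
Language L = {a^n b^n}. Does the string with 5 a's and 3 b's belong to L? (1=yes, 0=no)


Language requires equal numbers of a's and b's
PDA pushes for each 'a', pops for each 'b'
Number of a's = 5
Number of b's = 3
5 != 3 -> Reject

0


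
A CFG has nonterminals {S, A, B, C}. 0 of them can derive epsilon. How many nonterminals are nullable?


Nonterminals: {S, A, B, C}
A nonterminal is nullable if it can derive epsilon
Counting nullable nonterminals: 0
Total nullable = 0

0


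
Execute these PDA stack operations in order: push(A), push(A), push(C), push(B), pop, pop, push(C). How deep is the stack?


Tracing stack operations:
  push(A) -> stack = [A], depth=1
  push(A) -> stack = [A,A], depth=2
  push(C) -> stack = [A,A,C], depth=3
  push(B) -> stack = [A,A,C,B], depth=4
  pop -> removed B, stack = [A,A,C], depth=3
  pop -> removed C, stack = [A,A], depth=2
  push(C) -> stack = [A,A,C], depth=3
Final depth = 3

3


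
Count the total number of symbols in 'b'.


String: 'b'
Counting characters:
  'b' appears 1 time(s)
Total length = 0 + 1 = 1

1


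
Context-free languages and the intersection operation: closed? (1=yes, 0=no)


CFL closure properties:
  Closed under: union, concatenation, Kleene star
  NOT closed under: intersection, complement
Operation 'intersection' is in not-closed list -> No (not closed)

0


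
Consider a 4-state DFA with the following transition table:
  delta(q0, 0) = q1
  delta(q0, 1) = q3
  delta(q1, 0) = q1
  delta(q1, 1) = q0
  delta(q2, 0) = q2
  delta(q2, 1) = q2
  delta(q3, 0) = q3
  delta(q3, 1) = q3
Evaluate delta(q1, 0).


Looking up transition function:
delta(q1, 0) in the table
Row: q1, Column: 0
Result: q1

q1


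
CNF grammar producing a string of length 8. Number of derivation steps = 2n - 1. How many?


Chomsky Normal Form derivation:
String length n = 8
Each step either:
  - Splits a nonterminal into two (n-1 such steps)
  - Converts a nonterminal to terminal (n such steps)
Total = (n-1) + n = 2n - 1
= 2(8) - 1
= 16 - 1
= 15

15


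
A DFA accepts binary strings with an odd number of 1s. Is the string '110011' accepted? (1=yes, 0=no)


DFA has 2 states: q_even (start, accept=no) and q_odd
Processing string '110011' character by character:
  Position 0: read '1', 1-count=1 -> q_odd
  Position 1: read '1', 1-count=2 -> q_even
  Position 2: read '0', 1-count=2 -> q_even (no change)
  Position 3: read '0', 1-count=2 -> q_even (no change)
  Position 4: read '1', 1-count=3 -> q_odd
  Position 5: read '1', 1-count=4 -> q_even
Final state: q_even, total 1s = 4 (even); the DFA requires an odd count -> reject

0


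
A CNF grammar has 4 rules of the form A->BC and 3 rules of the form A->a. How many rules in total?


CNF allows two rule forms:
  A -> BC (binary): 4 rules
  A -> a (terminal): 3 rules
Total = 4 + 3 = 7

7


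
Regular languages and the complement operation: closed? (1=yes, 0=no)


Regular languages are closed under all standard operations:
- Union: Yes (product construction)
- Intersection: Yes (product construction)
- Complement: Yes (swap accept/reject)
- Concatenation: Yes (NFA construction)
Operation: complement -> Closed

1


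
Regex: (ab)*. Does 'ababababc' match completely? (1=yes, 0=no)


Pattern: (ab)*
String: 'ababababc'
Pattern requires: zero or more repetitions of 'ab'
Length 9 is odd -> cannot be (ab)* -> no match
Result: 0

0


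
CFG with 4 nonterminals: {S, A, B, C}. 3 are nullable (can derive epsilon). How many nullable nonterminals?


Nonterminals: {S, A, B, C}
A nonterminal is nullable if it can derive epsilon
Counting nullable nonterminals: 3
Total nullable = 3

3


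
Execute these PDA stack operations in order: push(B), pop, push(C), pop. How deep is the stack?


Tracing stack operations:
  push(B) -> stack = [B], depth=1
  pop -> removed B, stack = [], depth=0
  push(C) -> stack = [C], depth=1
  pop -> removed C, stack = [], depth=0
Final depth = 0

0


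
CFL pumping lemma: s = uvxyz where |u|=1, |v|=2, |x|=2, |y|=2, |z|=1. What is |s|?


|s| = |u| + |v| + |x| + |y| + |z|
= 1 + 2 + 2 + 2 + 1
= 3 + 2 + 3
= 5 + 3
= 8

8


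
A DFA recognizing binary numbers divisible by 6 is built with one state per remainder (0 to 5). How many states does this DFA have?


Divisibility by 6 is tracked via the remainder mod 6: 0, 1, ..., 5
The construction assigns one state to each remainder
Number of remainders = 6

6


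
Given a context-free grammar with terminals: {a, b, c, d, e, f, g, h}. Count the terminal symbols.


Terminal symbols: a, b, c, d, e, f, g, h
Counting each: a (#1), b (#2), c (#3), d (#4), e (#5), f (#6), g (#7), h (#8)
Total = 8

8


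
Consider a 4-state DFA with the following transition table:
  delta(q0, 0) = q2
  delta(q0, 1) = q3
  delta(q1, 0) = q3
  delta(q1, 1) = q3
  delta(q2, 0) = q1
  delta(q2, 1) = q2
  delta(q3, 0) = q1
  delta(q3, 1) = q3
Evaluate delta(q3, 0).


Looking up transition function:
delta(q3, 0) in the table
Row: q3, Column: 0
Result: q1

q1


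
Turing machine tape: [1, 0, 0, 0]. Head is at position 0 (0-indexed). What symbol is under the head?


Tape: [1, 0, 0, 0]
Positions: 0 1 2 3
Values:    1 0 0 0
Head at position 0
tape[0] = 1

1


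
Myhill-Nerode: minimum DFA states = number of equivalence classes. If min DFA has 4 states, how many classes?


Myhill-Nerode theorem:
Number of equivalence classes = number of states in minimal DFA
Minimal DFA states = 4
Therefore equivalence classes = 4

4


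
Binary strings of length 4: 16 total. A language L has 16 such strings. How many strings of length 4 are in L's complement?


Alphabet: {0,1}
String length: 4
Total strings of length 4 = 2^4 = 16
Strings in L = 16
Complement = total - |L|
= 16 - 16
= 0

0


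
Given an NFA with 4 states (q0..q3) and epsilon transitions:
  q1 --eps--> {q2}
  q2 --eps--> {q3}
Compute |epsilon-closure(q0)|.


Starting from q0
Initialize closure = {q0}
q0 has no outgoing epsilon transitions -> nothing to add
Final closure: {q0}
Size = 1

1


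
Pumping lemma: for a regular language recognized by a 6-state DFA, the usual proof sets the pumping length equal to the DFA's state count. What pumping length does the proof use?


Pumping lemma for regular languages (standard proof):
Take p = |Q|, the number of DFA states.
Any string of length >= |Q| passes through |Q|+1 states while reading its first |Q| symbols,
so by pigeonhole some state repeats, giving the loop that can be pumped.
Here |Q| = 6
Therefore the proof uses p = 6

6


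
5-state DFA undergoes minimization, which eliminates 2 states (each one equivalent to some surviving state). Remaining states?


Original DFA: 5 states
Redundant states removed: 2
Minimized states = original - removed
= 5 - 2
= 3

3


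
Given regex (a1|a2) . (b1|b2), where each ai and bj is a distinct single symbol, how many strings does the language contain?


First group: 2 alternatives
Second group: 2 alternatives
Concatenation: each choice from group 1 pairs with each from group 2
Total = 2 x 2 = 4

4


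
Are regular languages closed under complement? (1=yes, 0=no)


Regular languages are closed under:
- Union (DFA product construction)
- Intersection (DFA product construction)
- Complement (swap accept/reject states)
- Concatenation (NFA construction)
- Kleene star (NFA construction)
complement is in this list
Therefore: closed

1


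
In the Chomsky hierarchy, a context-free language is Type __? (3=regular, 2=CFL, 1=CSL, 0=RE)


Chomsky hierarchy levels:
  Type 3: Regular (DFA/NFA/regex)
  Type 2: Context-free (PDA)
  Type 1: Context-sensitive
  Type 0: Recursively enumerable (TM)
'context-free' corresponds to Type 2

2


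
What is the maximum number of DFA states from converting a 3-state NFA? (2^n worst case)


NFA has 3 states
Subset construction: each DFA state = subset of NFA states
Maximum subsets = 2^3
2^3 = 8

8


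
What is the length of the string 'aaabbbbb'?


String: 'aaabbbbb'
Counting characters:
  'a' appears 3 time(s)
  'b' appears 5 time(s)
Total length = 3 + 5 = 8

8


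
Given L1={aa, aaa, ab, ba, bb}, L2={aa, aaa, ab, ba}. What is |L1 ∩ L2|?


L1 = {aa, aaa, ab, ba, bb}
L2 = {aa, aaa, ab, ba}
Checking each string in L1 against L2:
  'aa': in L2? Yes
  'aaa': in L2? Yes
  'ab': in L2? Yes
  'ba': in L2? Yes
  'bb': in L2? No
Intersection = {aa, aaa, ab, ba}
|L1 ∩ L2| = 4

4


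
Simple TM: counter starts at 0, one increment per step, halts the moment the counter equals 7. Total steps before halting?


Counter starts at 0. Counting sequence:
  Step 1: counter = 1
  Step 2: counter = 2
  Step 3: counter = 3
  Step 4: counter = 4
  Step 5: counter = 5
  Step 6: counter = 6
  Step 7: counter = 7
Counter reached 7 -> halt
Total steps = 7

7


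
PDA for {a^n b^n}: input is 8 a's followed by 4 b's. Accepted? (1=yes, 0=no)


Language requires equal numbers of a's and b's
PDA pushes for each 'a', pops for each 'b'
Number of a's = 8
Number of b's = 4
8 != 4 -> Reject

0


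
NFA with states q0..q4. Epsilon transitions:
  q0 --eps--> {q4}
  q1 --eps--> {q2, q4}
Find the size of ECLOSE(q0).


Starting from q0
Initialize closure = {q0}
Follow epsilon from q0 -> add q4
Final closure: {q0, q4}
Size = 2

2


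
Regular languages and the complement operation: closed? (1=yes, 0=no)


Regular languages are closed under all standard operations:
- Union: Yes (product construction)
- Intersection: Yes (product construction)
- Complement: Yes (swap accept/reject)
- Concatenation: Yes (NFA construction)
Operation: complement -> Closed

1


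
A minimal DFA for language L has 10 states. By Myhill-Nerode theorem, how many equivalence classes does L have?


Myhill-Nerode theorem:
Number of equivalence classes = number of states in minimal DFA
Minimal DFA states = 10
Therefore equivalence classes = 10

10


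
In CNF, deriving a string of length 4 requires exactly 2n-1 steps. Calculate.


Chomsky Normal Form derivation:
String length n = 4
Each step either:
  - Splits a nonterminal into two (n-1 such steps)
  - Converts a nonterminal to terminal (n such steps)
Total = (n-1) + n = 2n - 1
= 2(4) - 1
= 8 - 1
= 7

7


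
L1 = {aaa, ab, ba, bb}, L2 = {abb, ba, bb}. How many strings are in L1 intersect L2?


L1 = {aaa, ab, ba, bb}
L2 = {abb, ba, bb}
Checking each string in L1 against L2:
  'aaa': in L2? No
  'ab': in L2? No
  'ba': in L2? Yes
  'bb': in L2? Yes
Intersection = {ba, bb}
|L1 ∩ L2| = 2

2


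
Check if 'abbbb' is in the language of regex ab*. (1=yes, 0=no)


Pattern: ab*
String: 'abbbb'
Pattern requires: exactly one 'a' followed by zero or more 'b's
First char is 'a' -> OK
Rest 'bbbb': all b's? Yes
Result: 1

1


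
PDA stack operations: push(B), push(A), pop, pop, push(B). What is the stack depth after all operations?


Tracing stack operations:
  push(B) -> stack = [B], depth=1
  push(A) -> stack = [B,A], depth=2
  pop -> removed A, stack = [B], depth=1
  pop -> removed B, stack = [], depth=0
  push(B) -> stack = [B], depth=1
Final depth = 1

1


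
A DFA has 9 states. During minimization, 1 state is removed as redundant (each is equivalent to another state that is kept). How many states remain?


Original DFA: 9 states
Redundant states removed: 1
Minimized states = original - removed
= 9 - 1
= 8

8


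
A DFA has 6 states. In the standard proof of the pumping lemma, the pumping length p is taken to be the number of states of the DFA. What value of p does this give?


Pumping lemma for regular languages (standard proof):
Take p = |Q|, the number of DFA states.
Any string of length >= |Q| passes through |Q|+1 states while reading its first |Q| symbols,
so by pigeonhole some state repeats, giving the loop that can be pumped.
Here |Q| = 6
Therefore the proof uses p = 6

6


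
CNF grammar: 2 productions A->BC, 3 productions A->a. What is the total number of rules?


CNF allows two rule forms:
  A -> BC (binary): 2 rules
  A -> a (terminal): 3 rules
Total = 2 + 3 = 5

5


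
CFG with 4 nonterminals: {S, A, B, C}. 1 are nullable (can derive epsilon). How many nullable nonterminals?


Nonterminals: {S, A, B, C}
A nonterminal is nullable if it can derive epsilon
Counting nullable nonterminals: 1
Total nullable = 1

1


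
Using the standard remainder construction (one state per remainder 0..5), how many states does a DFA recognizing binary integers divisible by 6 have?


Divisibility by 6 is tracked via the remainder mod 6: 0, 1, ..., 5
The construction assigns one state to each remainder
Number of remainders = 6

6


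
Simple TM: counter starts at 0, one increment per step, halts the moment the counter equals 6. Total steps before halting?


Counter starts at 0. Counting sequence:
  Step 1: counter = 1
  Step 2: counter = 2
  Step 3: counter = 3
  Step 4: counter = 4
  Step 5: counter = 5
  Step 6: counter = 6
Counter reached 6 -> halt
Total steps = 6

6


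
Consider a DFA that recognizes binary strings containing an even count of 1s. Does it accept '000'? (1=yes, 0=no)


DFA has 2 states: q_even (start, accept=yes) and q_odd
Processing string '000' character by character:
  Position 0: read '0', 1-count=0 -> q_even (no change)
  Position 1: read '0', 1-count=0 -> q_even (no change)
  Position 2: read '0', 1-count=0 -> q_even (no change)
Final state: q_even, total 1s = 0 (even); the DFA requires an even count -> accept

1


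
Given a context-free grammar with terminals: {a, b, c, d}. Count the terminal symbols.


Terminal symbols: a, b, c, d
Counting each: a (#1), b (#2), c (#3), d (#4)
Total = 4

4


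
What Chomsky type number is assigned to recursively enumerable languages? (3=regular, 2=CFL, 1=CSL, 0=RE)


Chomsky hierarchy levels:
  Type 3: Regular (DFA/NFA/regex)
  Type 2: Context-free (PDA)
  Type 1: Context-sensitive
  Type 0: Recursively enumerable (TM)
'recursively enumerable' corresponds to Type 0

0


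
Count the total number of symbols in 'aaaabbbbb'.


String: 'aaaabbbbb'
Counting characters:
  'a' appears 4 time(s)
  'b' appears 5 time(s)
Total length = 4 + 5 = 9

9


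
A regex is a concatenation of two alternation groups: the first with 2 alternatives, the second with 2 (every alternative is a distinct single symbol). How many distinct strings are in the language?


First group: 2 alternatives
Second group: 2 alternatives
Concatenation: each choice from group 1 pairs with each from group 2
Total = 2 x 2 = 4

4


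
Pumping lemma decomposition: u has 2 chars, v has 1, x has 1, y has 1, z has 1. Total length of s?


|s| = |u| + |v| + |x| + |y| + |z|
= 2 + 1 + 1 + 1 + 1
= 3 + 1 + 2
= 4 + 2
= 6

6


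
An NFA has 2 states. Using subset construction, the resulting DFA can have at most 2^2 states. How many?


NFA has 2 states
Subset construction: each DFA state = subset of NFA states
Maximum subsets = 2^2
2^2 = 4

4


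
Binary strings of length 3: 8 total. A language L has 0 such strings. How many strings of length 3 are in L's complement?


Alphabet: {0,1}
String length: 3
Total strings of length 3 = 2^3 = 8
Strings in L = 0
Complement = total - |L|
= 8 - 0
= 8

8


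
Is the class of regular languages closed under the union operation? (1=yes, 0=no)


Regular languages are closed under:
- Union (DFA product construction)
- Intersection (DFA product construction)
- Complement (swap accept/reject states)
- Concatenation (NFA construction)
- Kleene star (NFA construction)
union is in this list
Therefore: closed

1


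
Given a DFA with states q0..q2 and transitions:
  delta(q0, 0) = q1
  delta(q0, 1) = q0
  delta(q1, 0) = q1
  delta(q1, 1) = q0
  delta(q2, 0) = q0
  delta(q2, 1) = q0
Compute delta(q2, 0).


Looking up transition function:
delta(q2, 0) in the table
Row: q2, Column: 0
Result: q0

q0


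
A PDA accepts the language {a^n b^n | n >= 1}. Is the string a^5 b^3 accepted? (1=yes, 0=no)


Language requires equal numbers of a's and b's
PDA pushes for each 'a', pops for each 'b'
Number of a's = 5
Number of b's = 3
5 != 3 -> Reject

0


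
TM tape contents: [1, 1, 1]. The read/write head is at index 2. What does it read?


Tape: [1, 1, 1]
Positions: 0 1 2
Values:    1 1 1
Head at position 2
tape[2] = 1

1


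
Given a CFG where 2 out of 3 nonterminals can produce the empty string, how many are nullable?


Nonterminals: {S, A, B}
A nonterminal is nullable if it can derive epsilon
Counting nullable nonterminals: 2
Total nullable = 2

2


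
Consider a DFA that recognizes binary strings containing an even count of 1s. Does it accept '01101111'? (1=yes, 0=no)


DFA has 2 states: q_even (start, accept=yes) and q_odd
Processing string '01101111' character by character:
  Position 0: read '0', 1-count=0 -> q_even (no change)
  Position 1: read '1', 1-count=1 -> q_odd
  Position 2: read '1', 1-count=2 -> q_even
  Position 3: read '0', 1-count=2 -> q_even (no change)
  Position 4: read '1', 1-count=3 -> q_odd
  Position 5: read '1', 1-count=4 -> q_even
  Position 6: read '1', 1-count=5 -> q_odd
  Position 7: read '1', 1-count=6 -> q_even
Final state: q_even, total 1s = 6 (even); the DFA requires an even count -> accept

1


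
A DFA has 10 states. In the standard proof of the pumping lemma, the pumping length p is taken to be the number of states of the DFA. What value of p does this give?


Pumping lemma for regular languages (standard proof):
Take p = |Q|, the number of DFA states.
Any string of length >= |Q| passes through |Q|+1 states while reading its first |Q| symbols,
so by pigeonhole some state repeats, giving the loop that can be pumped.
Here |Q| = 10
Therefore the proof uses p = 10

10


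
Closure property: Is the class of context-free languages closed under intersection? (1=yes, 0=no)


CFL closure properties:
  Closed under: union, concatenation, Kleene star
  NOT closed under: intersection, complement
Operation 'intersection' is in not-closed list -> No (not closed)

0


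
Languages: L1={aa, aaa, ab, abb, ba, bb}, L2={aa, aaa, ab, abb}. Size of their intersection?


L1 = {aa, aaa, ab, abb, ba, bb}
L2 = {aa, aaa, ab, abb}
Checking each string in L1 against L2:
  'aa': in L2? Yes
  'aaa': in L2? Yes
  'ab': in L2? Yes
  'abb': in L2? Yes
  'ba': in L2? No
  'bb': in L2? No
Intersection = {aa, aaa, ab, abb}
|L1 ∩ L2| = 4

4


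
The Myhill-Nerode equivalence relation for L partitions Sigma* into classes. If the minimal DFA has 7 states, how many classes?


Myhill-Nerode theorem:
Number of equivalence classes = number of states in minimal DFA
Minimal DFA states = 7
Therefore equivalence classes = 7

7


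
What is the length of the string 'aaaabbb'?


String: 'aaaabbb'
Counting characters:
  'a' appears 4 time(s)
  'b' appears 3 time(s)
Total length = 4 + 3 = 7

7


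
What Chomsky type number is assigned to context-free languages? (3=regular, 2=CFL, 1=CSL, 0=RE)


Chomsky hierarchy levels:
  Type 3: Regular (DFA/NFA/regex)
  Type 2: Context-free (PDA)
  Type 1: Context-sensitive
  Type 0: Recursively enumerable (TM)
'context-free' corresponds to Type 2

2


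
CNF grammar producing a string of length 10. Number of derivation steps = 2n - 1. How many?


Chomsky Normal Form derivation:
String length n = 10
Each step either:
  - Splits a nonterminal into two (n-1 such steps)
  - Converts a nonterminal to terminal (n such steps)
Total = (n-1) + n = 2n - 1
= 2(10) - 1
= 20 - 1
= 19

19


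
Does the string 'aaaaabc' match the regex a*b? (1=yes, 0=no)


Pattern: a*b
String: 'aaaaabc'
Pattern requires: zero or more 'a's followed by exactly one 'b'
Found 5 leading 'a's
Remaining: 'bc'
Remaining is not 'b' -> no match
Result: 0

0


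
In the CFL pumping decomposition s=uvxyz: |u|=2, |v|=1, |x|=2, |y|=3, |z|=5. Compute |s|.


|s| = |u| + |v| + |x| + |y| + |z|
= 2 + 1 + 2 + 3 + 5
= 3 + 2 + 8
= 5 + 8
= 13

13


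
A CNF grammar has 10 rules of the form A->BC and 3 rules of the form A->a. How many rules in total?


CNF allows two rule forms:
  A -> BC (binary): 10 rules
  A -> a (terminal): 3 rules
Total = 10 + 3 = 13

13


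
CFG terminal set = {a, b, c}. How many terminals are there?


Terminal symbols: a, b, c
Counting each: a (#1), b (#2), c (#3)
Total = 3

3


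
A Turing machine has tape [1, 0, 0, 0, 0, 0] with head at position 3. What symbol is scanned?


Tape: [1, 0, 0, 0, 0, 0]
Positions: 0 1 2 3 4 5
Values:    1 0 0 0 0 0
Head at position 3
tape[3] = 0

0


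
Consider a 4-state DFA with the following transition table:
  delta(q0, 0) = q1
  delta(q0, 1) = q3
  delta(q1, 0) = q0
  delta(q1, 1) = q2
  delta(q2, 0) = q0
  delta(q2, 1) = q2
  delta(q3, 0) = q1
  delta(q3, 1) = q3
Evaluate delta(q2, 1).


Looking up transition function:
delta(q2, 1) in the table
Row: q2, Column: 1
Result: q2

q2


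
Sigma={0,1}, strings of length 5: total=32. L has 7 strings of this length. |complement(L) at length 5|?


Alphabet: {0,1}
String length: 5
Total strings of length 5 = 2^5 = 32
Strings in L = 7
Complement = total - |L|
= 32 - 7
= 25

25


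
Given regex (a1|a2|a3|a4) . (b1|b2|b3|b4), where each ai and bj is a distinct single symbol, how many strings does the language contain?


First group: 4 alternatives
Second group: 4 alternatives
Concatenation: each choice from group 1 pairs with each from group 2
Total = 4 x 4 = 16

16


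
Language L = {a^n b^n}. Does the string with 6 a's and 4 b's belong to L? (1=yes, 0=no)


Language requires equal numbers of a's and b's
PDA pushes for each 'a', pops for each 'b'
Number of a's = 6
Number of b's = 4
6 != 4 -> Reject

0


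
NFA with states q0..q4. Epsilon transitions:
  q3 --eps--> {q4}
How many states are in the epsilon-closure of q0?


Starting from q0
Initialize closure = {q0}
q0 has no outgoing epsilon transitions -> nothing to add
Final closure: {q0}
Size = 1

1


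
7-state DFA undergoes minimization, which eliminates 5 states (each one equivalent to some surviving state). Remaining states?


Original DFA: 7 states
Redundant states removed: 5
Minimized states = original - removed
= 7 - 5
= 2

2


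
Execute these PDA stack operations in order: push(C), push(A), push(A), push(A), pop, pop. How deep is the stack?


Tracing stack operations:
  push(C) -> stack = [C], depth=1
  push(A) -> stack = [C,A], depth=2
  push(A) -> stack = [C,A,A], depth=3
  push(A) -> stack = [C,A,A,A], depth=4
  pop -> removed A, stack = [C,A,A], depth=3
  pop -> removed A, stack = [C,A], depth=2
Final depth = 2

2


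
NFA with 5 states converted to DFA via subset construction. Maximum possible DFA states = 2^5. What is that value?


NFA has 5 states
Subset construction: each DFA state = subset of NFA states
Maximum subsets = 2^5
2^5 = 32

32


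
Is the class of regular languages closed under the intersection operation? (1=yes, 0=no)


Regular languages are closed under:
- Union (DFA product construction)
- Intersection (DFA product construction)
- Complement (swap accept/reject states)
- Concatenation (NFA construction)
- Kleene star (NFA construction)
intersection is in this list
Therefore: closed

1


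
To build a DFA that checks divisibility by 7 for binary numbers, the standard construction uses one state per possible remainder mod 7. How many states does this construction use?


Divisibility by 7 is tracked via the remainder mod 7: 0, 1, ..., 6
The construction assigns one state to each remainder
Number of remainders = 7

7


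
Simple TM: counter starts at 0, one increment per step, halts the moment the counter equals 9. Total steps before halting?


Counter starts at 0. Counting sequence:
  Step 1: counter = 1
  Step 2: counter = 2
  Step 3: counter = 3
  Step 4: counter = 4
  Step 5: counter = 5
  Step 6: counter = 6
  ...
  Step 9: counter = 9
Counter reached 9 -> halt
Total steps = 9

9


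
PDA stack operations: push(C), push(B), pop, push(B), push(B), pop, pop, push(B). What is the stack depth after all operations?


Tracing stack operations:
  push(C) -> stack = [C], depth=1
  push(B) -> stack = [C,B], depth=2
  pop -> removed B, stack = [C], depth=1
  push(B) -> stack = [C,B], depth=2
  push(B) -> stack = [C,B,B], depth=3
  pop -> removed B, stack = [C,B], depth=2
  pop -> removed B, stack = [C], depth=1
  push(B) -> stack = [C,B], depth=2
Final depth = 2

2


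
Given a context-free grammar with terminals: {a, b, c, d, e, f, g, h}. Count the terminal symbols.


Terminal symbols: a, b, c, d, e, f, g, h
Counting each: a (#1), b (#2), c (#3), d (#4), e (#5), f (#6), g (#7), h (#8)
Total = 8

8


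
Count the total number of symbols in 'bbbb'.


String: 'bbbb'
Counting characters:
  'b' appears 4 time(s)
Total length = 0 + 4 = 4

4


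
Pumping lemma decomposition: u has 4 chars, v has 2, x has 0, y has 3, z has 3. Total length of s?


|s| = |u| + |v| + |x| + |y| + |z|
= 4 + 2 + 0 + 3 + 3
= 6 + 0 + 6
= 6 + 6
= 12

12


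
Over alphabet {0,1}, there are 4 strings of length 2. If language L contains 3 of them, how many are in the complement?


Alphabet: {0,1}
String length: 2
Total strings of length 2 = 2^2 = 4
Strings in L = 3
Complement = total - |L|
= 4 - 3
= 1

1


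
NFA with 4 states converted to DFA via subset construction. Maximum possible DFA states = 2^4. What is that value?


NFA has 4 states
Subset construction: each DFA state = subset of NFA states
Maximum subsets = 2^4
2^4 = 16

16


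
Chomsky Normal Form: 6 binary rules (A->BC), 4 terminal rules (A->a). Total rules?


CNF allows two rule forms:
  A -> BC (binary): 6 rules
  A -> a (terminal): 4 rules
Total = 6 + 4 = 10

10


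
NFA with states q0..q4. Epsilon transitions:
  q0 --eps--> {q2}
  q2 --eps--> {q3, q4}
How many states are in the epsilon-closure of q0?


Starting from q0
Initialize closure = {q0}
Follow epsilon from q0 -> add q2
Follow epsilon from q2 -> add q3
Follow epsilon from q2 -> add q4
Final closure: {q0, q2, q3, q4}
Size = 4

4


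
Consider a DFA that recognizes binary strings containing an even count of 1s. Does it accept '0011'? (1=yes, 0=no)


DFA has 2 states: q_even (start, accept=yes) and q_odd
Processing string '0011' character by character:
  Position 0: read '0', 1-count=0 -> q_even (no change)
  Position 1: read '0', 1-count=0 -> q_even (no change)
  Position 2: read '1', 1-count=1 -> q_odd
  Position 3: read '1', 1-count=2 -> q_even
Final state: q_even, total 1s = 2 (even); the DFA requires an even count -> accept

1


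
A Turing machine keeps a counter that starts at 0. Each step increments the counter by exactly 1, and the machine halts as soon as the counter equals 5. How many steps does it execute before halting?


Counter starts at 0. Counting sequence:
  Step 1: counter = 1
  Step 2: counter = 2
  Step 3: counter = 3
  Step 4: counter = 4
  Step 5: counter = 5
Counter reached 5 -> halt
Total steps = 5

5
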